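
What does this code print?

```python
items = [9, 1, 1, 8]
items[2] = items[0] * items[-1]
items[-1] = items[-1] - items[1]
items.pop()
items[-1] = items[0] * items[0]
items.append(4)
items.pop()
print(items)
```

[9, 1, 81]

items[2] = items[0]*items[-1] = 9*8 = 72 → [9, 1, 72, 8]
items[-1] = items[-1]-items[1] = 8-1 = 7 → [9, 1, 72, 7]
pop() removes 7 → [9, 1, 72]
items[-1] = items[0]*items[0] = 9*9 = 81 → [9, 1, 81]
append 4 → [9, 1, 81, 4]
pop() removes 4 → [9, 1, 81]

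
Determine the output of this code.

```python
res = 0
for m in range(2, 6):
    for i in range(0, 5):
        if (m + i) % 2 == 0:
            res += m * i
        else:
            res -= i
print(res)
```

48

m=2,i=0: even sum, res = 0+0 = 0
m=2,i=1: odd sum, res = 0-1 = -1
m=2,i=2: even sum, res = (-1)+4 = 3
m=2,i=3: odd sum, res = 3-3 = 0
m=2,i=4: even sum, res = 0+8 = 8
m=3,i=0: odd sum, res = 8-0 = 8
m=3,i=1: even sum, res = 8+3 = 11
m=3,i=2: odd sum, res = 11-2 = 9
m=3,i=3: even sum, res = 9+9 = 18
m=3,i=4: odd sum, res = 18-4 = 14
m=4,i=0: even sum, res = 14+0 = 14
m=4,i=1: odd sum, res = 14-1 = 13
m=4,i=2: even sum, res = 13+8 = 21
m=4,i=3: odd sum, res = 21-3 = 18
m=4,i=4: even sum, res = 18+16 = 34
m=5,i=0: odd sum, res = 34-0 = 34
m=5,i=1: even sum, res = 34+5 = 39
m=5,i=2: odd sum, res = 39-2 = 37
m=5,i=3: even sum, res = 37+15 = 52
m=5,i=4: odd sum, res = 52-4 = 48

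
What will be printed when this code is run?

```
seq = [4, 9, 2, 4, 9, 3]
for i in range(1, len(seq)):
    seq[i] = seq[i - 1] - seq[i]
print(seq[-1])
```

i=1: seq[1] = 4-9 = -5 → [4, -5, 2, 4, 9, 3]
i=2: seq[2] = (-5)-2 = -7 → [4, -5, -7, 4, 9, 3]
i=3: seq[3] = (-7)-4 = -11 → [4, -5, -7, -11, 9, 3]
i=4: seq[4] = (-11)-9 = -20 → [4, -5, -7, -11, -20, 3]
i=5: seq[5] = (-20)-3 = -23 → [4, -5, -7, -11, -20, -23]

-23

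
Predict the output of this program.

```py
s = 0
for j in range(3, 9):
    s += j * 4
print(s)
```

132

j=3: s = 0+3*4 = 12
j=4: s = 12+4*4 = 28
j=5: s = 28+5*4 = 48
j=6: s = 48+6*4 = 72
j=7: s = 72+7*4 = 100
j=8: s = 100+8*4 = 132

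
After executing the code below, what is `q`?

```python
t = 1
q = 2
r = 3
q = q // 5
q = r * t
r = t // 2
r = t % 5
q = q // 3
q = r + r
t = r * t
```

q = 2//5 = 0
q = 3*1 = 3
r = 1//2 = 0
r = 1%5 = 1
q = 3//3 = 1
q = 1+1 = 2
t = 1*1 = 1

2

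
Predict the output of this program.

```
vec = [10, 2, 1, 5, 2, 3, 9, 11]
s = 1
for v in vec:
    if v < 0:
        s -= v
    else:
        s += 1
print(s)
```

v=10: not <0, s = 1+1 = 2
v=2: not <0, s = 2+1 = 3
v=1: not <0, s = 3+1 = 4
v=5: not <0, s = 4+1 = 5
v=2: not <0, s = 5+1 = 6
v=3: not <0, s = 6+1 = 7
v=9: not <0, s = 7+1 = 8
v=11: not <0, s = 8+1 = 9

9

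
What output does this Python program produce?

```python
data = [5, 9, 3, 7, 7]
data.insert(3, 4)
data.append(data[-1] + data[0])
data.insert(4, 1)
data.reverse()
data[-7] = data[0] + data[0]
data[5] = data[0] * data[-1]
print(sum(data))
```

insert 4 at 3 → [5, 9, 3, 4, 7, 7]
append data[-1]+data[0] = 7+5 = 12 → [5, 9, 3, 4, 7, 7, 12]
insert 1 at 4 → [5, 9, 3, 4, 1, 7, 7, 12]
reverse → [12, 7, 7, 1, 4, 3, 9, 5]
data[-7] = data[0]+data[0] = 12+12 = 24 → [12, 24, 7, 1, 4, 3, 9, 5]
data[5] = data[0]*data[-1] = 12*5 = 60 → [12, 24, 7, 1, 4, 60, 9, 5]
sum = 122

122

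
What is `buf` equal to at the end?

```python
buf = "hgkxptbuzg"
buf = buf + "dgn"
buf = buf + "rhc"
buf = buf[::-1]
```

'chrngdgzubtpxkgh'

+ 'dgn' → 'hgkxptbuzgdgn'
+ 'rhc' → 'hgkxptbuzgdgnrhc'
reverse → 'chrngdgzubtpxkgh'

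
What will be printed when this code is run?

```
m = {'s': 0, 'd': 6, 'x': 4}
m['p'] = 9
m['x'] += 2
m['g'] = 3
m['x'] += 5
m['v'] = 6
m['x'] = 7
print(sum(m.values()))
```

31

m['p'] = 9 → {'s': 0, 'd': 6, 'x': 4, 'p': 9}
m['x'] = 4+2 = 6 → {'s': 0, 'd': 6, 'x': 6, 'p': 9}
m['g'] = 3 → {'s': 0, 'd': 6, 'x': 6, 'p': 9, 'g': 3}
m['x'] = 6+5 = 11 → {'s': 0, 'd': 6, 'x': 11, 'p': 9, 'g': 3}
m['v'] = 6 → {'s': 0, 'd': 6, 'x': 11, 'p': 9, 'g': 3, 'v': 6}
m['x'] = 7 → {'s': 0, 'd': 6, 'x': 7, 'p': 9, 'g': 3, 'v': 6}
sum of values = 31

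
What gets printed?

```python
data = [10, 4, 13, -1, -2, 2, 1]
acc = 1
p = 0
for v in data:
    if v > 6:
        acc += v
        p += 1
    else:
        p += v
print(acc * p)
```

v=10: >6, acc = 1+10 = 11; p=1
v=4: not >6; p=5
v=13: >6, acc = 11+13 = 24; p=6
v=-1: not >6; p=5
v=-2: not >6; p=3
v=2: not >6; p=5
v=1: not >6; p=6
acc*p = 24*6 = 144

144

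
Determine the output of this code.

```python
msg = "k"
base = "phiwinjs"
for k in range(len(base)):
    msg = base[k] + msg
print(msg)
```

sjniwihpk

k=0: prepend 'p' → 'pk'
k=1: prepend 'h' → 'hpk'
k=2: prepend 'i' → 'ihpk'
k=3: prepend 'w' → 'wihpk'
k=4: prepend 'i' → 'iwihpk'
k=5: prepend 'n' → 'niwihpk'
k=6: prepend 'j' → 'jniwihpk'
k=7: prepend 's' → 'sjniwihpk'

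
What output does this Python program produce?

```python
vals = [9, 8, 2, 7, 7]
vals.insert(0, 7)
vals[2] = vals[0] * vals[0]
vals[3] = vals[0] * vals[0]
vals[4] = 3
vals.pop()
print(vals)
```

[7, 9, 49, 49, 3]

insert 7 at 0 → [7, 9, 8, 2, 7, 7]
vals[2] = vals[0]*vals[0] = 7*7 = 49 → [7, 9, 49, 2, 7, 7]
vals[3] = vals[0]*vals[0] = 7*7 = 49 → [7, 9, 49, 49, 7, 7]
vals[4] = 3 → [7, 9, 49, 49, 3, 7]
pop() removes 7 → [7, 9, 49, 49, 3]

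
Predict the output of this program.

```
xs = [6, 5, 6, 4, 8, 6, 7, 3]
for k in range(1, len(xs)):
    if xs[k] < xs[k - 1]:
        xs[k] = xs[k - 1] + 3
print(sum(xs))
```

k=1: 5<6, xs[1] = 6+3 = 9 → [6, 9, 6, 4, 8, 6, 7, 3]
k=2: 6<9, xs[2] = 9+3 = 12 → [6, 9, 12, 4, 8, 6, 7, 3]
k=3: 4<12, xs[3] = 12+3 = 15 → [6, 9, 12, 15, 8, 6, 7, 3]
k=4: 8<15, xs[4] = 15+3 = 18 → [6, 9, 12, 15, 18, 6, 7, 3]
k=5: 6<18, xs[5] = 18+3 = 21 → [6, 9, 12, 15, 18, 21, 7, 3]
k=6: 7<21, xs[6] = 21+3 = 24 → [6, 9, 12, 15, 18, 21, 24, 3]
k=7: 3<24, xs[7] = 24+3 = 27 → [6, 9, 12, 15, 18, 21, 24, 27]
sum = 132

132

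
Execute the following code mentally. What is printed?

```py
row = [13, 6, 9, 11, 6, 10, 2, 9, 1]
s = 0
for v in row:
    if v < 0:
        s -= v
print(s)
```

v=13: not <0
v=6: not <0
v=9: not <0
v=11: not <0
v=6: not <0
v=10: not <0
v=2: not <0
v=9: not <0
v=1: not <0

0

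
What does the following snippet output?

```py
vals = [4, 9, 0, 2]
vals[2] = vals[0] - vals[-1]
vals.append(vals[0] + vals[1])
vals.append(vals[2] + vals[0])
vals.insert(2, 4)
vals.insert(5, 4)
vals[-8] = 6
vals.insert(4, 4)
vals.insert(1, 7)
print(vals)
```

[6, 7, 9, 4, 2, 4, 2, 4, 13, 6]

vals[2] = vals[0]-vals[-1] = 4-2 = 2 → [4, 9, 2, 2]
append vals[0]+vals[1] = 4+9 = 13 → [4, 9, 2, 2, 13]
append vals[2]+vals[0] = 2+4 = 6 → [4, 9, 2, 2, 13, 6]
insert 4 at 2 → [4, 9, 4, 2, 2, 13, 6]
insert 4 at 5 → [4, 9, 4, 2, 2, 4, 13, 6]
vals[-8] = 6 → [6, 9, 4, 2, 2, 4, 13, 6]
insert 4 at 4 → [6, 9, 4, 2, 4, 2, 4, 13, 6]
insert 7 at 1 → [6, 7, 9, 4, 2, 4, 2, 4, 13, 6]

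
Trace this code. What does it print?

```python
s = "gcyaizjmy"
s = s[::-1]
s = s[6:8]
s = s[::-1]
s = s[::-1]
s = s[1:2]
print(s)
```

c

reverse → 'ymjziaycg'
slice [6:8] → 'yc'
reverse → 'cy'
reverse → 'yc'
slice [1:2] → 'c'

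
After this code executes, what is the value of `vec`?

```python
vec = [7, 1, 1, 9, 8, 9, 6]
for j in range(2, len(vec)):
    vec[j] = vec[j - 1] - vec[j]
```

j=2: vec[2] = 1-1 = 0 → [7, 1, 0, 9, 8, 9, 6]
j=3: vec[3] = 0-9 = -9 → [7, 1, 0, -9, 8, 9, 6]
j=4: vec[4] = (-9)-8 = -17 → [7, 1, 0, -9, -17, 9, 6]
j=5: vec[5] = (-17)-9 = -26 → [7, 1, 0, -9, -17, -26, 6]
j=6: vec[6] = (-26)-6 = -32 → [7, 1, 0, -9, -17, -26, -32]

[7, 1, 0, -9, -17, -26, -32]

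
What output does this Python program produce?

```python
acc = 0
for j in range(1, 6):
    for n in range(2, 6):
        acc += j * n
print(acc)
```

210

j=1,n=2: acc = 0+2 = 2
j=1,n=3: acc = 2+3 = 5
j=1,n=4: acc = 5+4 = 9
j=1,n=5: acc = 9+5 = 14
j=2,n=2: acc = 14+4 = 18
j=2,n=3: acc = 18+6 = 24
j=2,n=4: acc = 24+8 = 32
j=2,n=5: acc = 32+10 = 42
j=3,n=2: acc = 42+6 = 48
j=3,n=3: acc = 48+9 = 57
j=3,n=4: acc = 57+12 = 69
j=3,n=5: acc = 69+15 = 84
j=4,n=2: acc = 84+8 = 92
j=4,n=3: acc = 92+12 = 104
j=4,n=4: acc = 104+16 = 120
j=4,n=5: acc = 120+20 = 140
j=5,n=2: acc = 140+10 = 150
j=5,n=3: acc = 150+15 = 165
j=5,n=4: acc = 165+20 = 185
j=5,n=5: acc = 185+25 = 210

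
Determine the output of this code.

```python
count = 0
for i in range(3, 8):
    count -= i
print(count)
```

i=3: count = 0-3 = -3
i=4: count = (-3)-4 = -7
i=5: count = (-7)-5 = -12
i=6: count = (-12)-6 = -18
i=7: count = (-18)-7 = -25

-25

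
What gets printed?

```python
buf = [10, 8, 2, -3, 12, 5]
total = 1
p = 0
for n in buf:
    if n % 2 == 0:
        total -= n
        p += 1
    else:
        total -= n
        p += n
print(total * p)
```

n=10: even, total = 1-10 = -9; p=1
n=8: even, total = (-9)-8 = -17; p=2
n=2: even, total = (-17)-2 = -19; p=3
n=-3: not even, total = (-19)-(-3) = -16; p=0
n=12: even, total = (-16)-12 = -28; p=1
n=5: not even, total = (-28)-5 = -33; p=6
total*p = (-33)*6 = -198

-198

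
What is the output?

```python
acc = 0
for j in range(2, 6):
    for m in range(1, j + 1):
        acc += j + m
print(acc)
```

j=2,m=1: acc = 0+3 = 3
j=2,m=2: acc = 3+4 = 7
j=3,m=1: acc = 7+4 = 11
j=3,m=2: acc = 11+5 = 16
j=3,m=3: acc = 16+6 = 22
j=4,m=1: acc = 22+5 = 27
j=4,m=2: acc = 27+6 = 33
j=4,m=3: acc = 33+7 = 40
j=4,m=4: acc = 40+8 = 48
j=5,m=1: acc = 48+6 = 54
j=5,m=2: acc = 54+7 = 61
j=5,m=3: acc = 61+8 = 69
j=5,m=4: acc = 69+9 = 78
j=5,m=5: acc = 78+10 = 88

88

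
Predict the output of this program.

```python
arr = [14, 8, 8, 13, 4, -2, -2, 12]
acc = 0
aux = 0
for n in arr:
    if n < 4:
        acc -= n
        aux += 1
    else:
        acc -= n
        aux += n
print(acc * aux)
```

n=14: not <4, acc = 0-14 = -14; aux=14
n=8: not <4, acc = (-14)-8 = -22; aux=22
n=8: not <4, acc = (-22)-8 = -30; aux=30
n=13: not <4, acc = (-30)-13 = -43; aux=43
n=4: not <4, acc = (-43)-4 = -47; aux=47
n=-2: <4, acc = (-47)-(-2) = -45; aux=48
n=-2: <4, acc = (-45)-(-2) = -43; aux=49
n=12: not <4, acc = (-43)-12 = -55; aux=61
acc*aux = (-55)*61 = -3355

-3355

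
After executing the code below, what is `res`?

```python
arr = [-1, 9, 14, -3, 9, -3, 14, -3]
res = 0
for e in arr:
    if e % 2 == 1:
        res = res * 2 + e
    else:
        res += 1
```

e=-1: odd, res = 0*2+(-1) = -1
e=9: odd, res = (-1)*2+9 = 7
e=14: not odd, res = 7+1 = 8
e=-3: odd, res = 8*2+(-3) = 13
e=9: odd, res = 13*2+9 = 35
e=-3: odd, res = 35*2+(-3) = 67
e=14: not odd, res = 67+1 = 68
e=-3: odd, res = 68*2+(-3) = 133

133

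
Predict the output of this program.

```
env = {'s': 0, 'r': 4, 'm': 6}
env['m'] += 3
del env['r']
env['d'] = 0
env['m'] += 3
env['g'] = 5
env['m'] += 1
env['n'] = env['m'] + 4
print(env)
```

{'s': 0, 'm': 13, 'd': 0, 'g': 5, 'n': 17}

env['m'] = 6+3 = 9 → {'s': 0, 'r': 4, 'm': 9}
del 'r' → {'s': 0, 'm': 9}
env['d'] = 0 → {'s': 0, 'm': 9, 'd': 0}
env['m'] = 9+3 = 12 → {'s': 0, 'm': 12, 'd': 0}
env['g'] = 5 → {'s': 0, 'm': 12, 'd': 0, 'g': 5}
env['m'] = 12+1 = 13 → {'s': 0, 'm': 13, 'd': 0, 'g': 5}
env['n'] = env['m']+4 = 17 → {'s': 0, 'm': 13, 'd': 0, 'g': 5, 'n': 17}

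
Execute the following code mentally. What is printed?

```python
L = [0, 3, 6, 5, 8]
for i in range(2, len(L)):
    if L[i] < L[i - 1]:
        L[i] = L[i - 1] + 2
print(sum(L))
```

i=2: 6>=3, unchanged → [0, 3, 6, 5, 8]
i=3: 5<6, L[3] = 6+2 = 8 → [0, 3, 6, 8, 8]
i=4: 8>=8, unchanged → [0, 3, 6, 8, 8]
sum = 25

25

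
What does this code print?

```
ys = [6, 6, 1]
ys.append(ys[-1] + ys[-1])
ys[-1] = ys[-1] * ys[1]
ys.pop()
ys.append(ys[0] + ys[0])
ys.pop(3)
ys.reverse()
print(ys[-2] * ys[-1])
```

36

append ys[-1]+ys[-1] = 1+1 = 2 → [6, 6, 1, 2]
ys[-1] = ys[-1]*ys[1] = 2*6 = 12 → [6, 6, 1, 12]
pop() removes 12 → [6, 6, 1]
append ys[0]+ys[0] = 6+6 = 12 → [6, 6, 1, 12]
pop(3) removes 12 → [6, 6, 1]
reverse → [1, 6, 6]
ys[-2]*ys[-1] = 6*6 = 36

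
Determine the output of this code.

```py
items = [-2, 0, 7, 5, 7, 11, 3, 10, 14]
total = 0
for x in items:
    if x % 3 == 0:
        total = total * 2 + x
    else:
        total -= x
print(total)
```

x=-2: not %3==0, total = 0-(-2) = 2
x=0: %3==0, total = 2*2+0 = 4
x=7: not %3==0, total = 4-7 = -3
x=5: not %3==0, total = (-3)-5 = -8
x=7: not %3==0, total = (-8)-7 = -15
x=11: not %3==0, total = (-15)-11 = -26
x=3: %3==0, total = (-26)*2+3 = -49
x=10: not %3==0, total = (-49)-10 = -59
x=14: not %3==0, total = (-59)-14 = -73

-73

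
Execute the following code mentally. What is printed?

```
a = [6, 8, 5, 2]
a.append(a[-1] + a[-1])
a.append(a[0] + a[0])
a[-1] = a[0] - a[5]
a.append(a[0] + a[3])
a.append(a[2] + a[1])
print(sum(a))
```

append a[-1]+a[-1] = 2+2 = 4 → [6, 8, 5, 2, 4]
append a[0]+a[0] = 6+6 = 12 → [6, 8, 5, 2, 4, 12]
a[-1] = a[0]-a[5] = 6-12 = -6 → [6, 8, 5, 2, 4, -6]
append a[0]+a[3] = 6+2 = 8 → [6, 8, 5, 2, 4, -6, 8]
append a[2]+a[1] = 5+8 = 13 → [6, 8, 5, 2, 4, -6, 8, 13]
sum = 40

40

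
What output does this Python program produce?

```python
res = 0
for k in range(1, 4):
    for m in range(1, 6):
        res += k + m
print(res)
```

75

k=1,m=1: res = 0+2 = 2
k=1,m=2: res = 2+3 = 5
k=1,m=3: res = 5+4 = 9
k=1,m=4: res = 9+5 = 14
k=1,m=5: res = 14+6 = 20
k=2,m=1: res = 20+3 = 23
k=2,m=2: res = 23+4 = 27
k=2,m=3: res = 27+5 = 32
k=2,m=4: res = 32+6 = 38
k=2,m=5: res = 38+7 = 45
k=3,m=1: res = 45+4 = 49
k=3,m=2: res = 49+5 = 54
k=3,m=3: res = 54+6 = 60
k=3,m=4: res = 60+7 = 67
k=3,m=5: res = 67+8 = 75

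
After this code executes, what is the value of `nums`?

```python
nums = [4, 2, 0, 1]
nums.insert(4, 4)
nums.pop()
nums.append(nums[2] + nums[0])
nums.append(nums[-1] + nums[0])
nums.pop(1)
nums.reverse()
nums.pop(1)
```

[8, 1, 0, 4]

insert 4 at 4 → [4, 2, 0, 1, 4]
pop() removes 4 → [4, 2, 0, 1]
append nums[2]+nums[0] = 0+4 = 4 → [4, 2, 0, 1, 4]
append nums[-1]+nums[0] = 4+4 = 8 → [4, 2, 0, 1, 4, 8]
pop(1) removes 2 → [4, 0, 1, 4, 8]
reverse → [8, 4, 1, 0, 4]
pop(1) removes 4 → [8, 1, 0, 4]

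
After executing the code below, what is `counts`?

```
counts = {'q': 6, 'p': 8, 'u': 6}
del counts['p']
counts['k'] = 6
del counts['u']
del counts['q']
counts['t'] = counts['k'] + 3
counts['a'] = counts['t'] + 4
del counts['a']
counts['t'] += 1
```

{'k': 6, 't': 10}

del 'p' → {'q': 6, 'u': 6}
counts['k'] = 6 → {'q': 6, 'u': 6, 'k': 6}
del 'u' → {'q': 6, 'k': 6}
del 'q' → {'k': 6}
counts['t'] = counts['k']+3 = 9 → {'k': 6, 't': 9}
counts['a'] = counts['t']+4 = 13 → {'k': 6, 't': 9, 'a': 13}
del 'a' → {'k': 6, 't': 9}
counts['t'] = 9+1 = 10 → {'k': 6, 't': 10}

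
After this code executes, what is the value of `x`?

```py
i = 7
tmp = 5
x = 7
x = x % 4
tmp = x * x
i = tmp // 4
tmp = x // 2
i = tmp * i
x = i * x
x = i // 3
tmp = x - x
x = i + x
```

x = 7%4 = 3
tmp = 3*3 = 9
i = 9//4 = 2
tmp = 3//2 = 1
i = 1*2 = 2
x = 2*3 = 6
x = 2//3 = 0
tmp = 0-0 = 0
x = 2+0 = 2

2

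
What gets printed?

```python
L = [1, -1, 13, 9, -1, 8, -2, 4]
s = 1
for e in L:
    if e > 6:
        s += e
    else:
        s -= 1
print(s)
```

26

e=1: not >6, s = 1-1 = 0
e=-1: not >6, s = 0-1 = -1
e=13: >6, s = (-1)+13 = 12
e=9: >6, s = 12+9 = 21
e=-1: not >6, s = 21-1 = 20
e=8: >6, s = 20+8 = 28
e=-2: not >6, s = 28-1 = 27
e=4: not >6, s = 27-1 = 26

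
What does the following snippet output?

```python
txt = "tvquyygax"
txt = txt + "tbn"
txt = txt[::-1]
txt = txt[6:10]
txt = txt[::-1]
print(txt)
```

quyy

+ 'tbn' → 'tvquyygaxtbn'
reverse → 'nbtxagyyuqvt'
slice [6:10] → 'yyuq'
reverse → 'quyy'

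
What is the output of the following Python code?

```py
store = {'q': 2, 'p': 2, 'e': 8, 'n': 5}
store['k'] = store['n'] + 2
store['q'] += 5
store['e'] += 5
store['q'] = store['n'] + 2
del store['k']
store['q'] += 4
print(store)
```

{'q': 11, 'p': 2, 'e': 13, 'n': 5}

store['k'] = store['n']+2 = 7 → {'q': 2, 'p': 2, 'e': 8, 'n': 5, 'k': 7}
store['q'] = 2+5 = 7 → {'q': 7, 'p': 2, 'e': 8, 'n': 5, 'k': 7}
store['e'] = 8+5 = 13 → {'q': 7, 'p': 2, 'e': 13, 'n': 5, 'k': 7}
store['q'] = store['n']+2 = 7 → {'q': 7, 'p': 2, 'e': 13, 'n': 5, 'k': 7}
del 'k' → {'q': 7, 'p': 2, 'e': 13, 'n': 5}
store['q'] = 7+4 = 11 → {'q': 11, 'p': 2, 'e': 13, 'n': 5}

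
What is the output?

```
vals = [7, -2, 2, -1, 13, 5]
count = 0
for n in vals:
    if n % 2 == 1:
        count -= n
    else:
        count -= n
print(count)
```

n=7: odd, count = 0-7 = -7
n=-2: not odd, count = (-7)-(-2) = -5
n=2: not odd, count = (-5)-2 = -7
n=-1: odd, count = (-7)-(-1) = -6
n=13: odd, count = (-6)-13 = -19
n=5: odd, count = (-19)-5 = -24

-24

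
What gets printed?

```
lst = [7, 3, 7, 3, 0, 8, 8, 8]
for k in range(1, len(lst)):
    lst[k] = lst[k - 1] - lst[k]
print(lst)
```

k=1: lst[1] = 7-3 = 4 → [7, 4, 7, 3, 0, 8, 8, 8]
k=2: lst[2] = 4-7 = -3 → [7, 4, -3, 3, 0, 8, 8, 8]
k=3: lst[3] = (-3)-3 = -6 → [7, 4, -3, -6, 0, 8, 8, 8]
k=4: lst[4] = (-6)-0 = -6 → [7, 4, -3, -6, -6, 8, 8, 8]
k=5: lst[5] = (-6)-8 = -14 → [7, 4, -3, -6, -6, -14, 8, 8]
k=6: lst[6] = (-14)-8 = -22 → [7, 4, -3, -6, -6, -14, -22, 8]
k=7: lst[7] = (-22)-8 = -30 → [7, 4, -3, -6, -6, -14, -22, -30]

[7, 4, -3, -6, -6, -14, -22, -30]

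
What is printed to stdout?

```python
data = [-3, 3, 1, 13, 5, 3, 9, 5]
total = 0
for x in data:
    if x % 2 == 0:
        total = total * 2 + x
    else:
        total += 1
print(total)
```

8

x=-3: not even, total = 0+1 = 1
x=3: not even, total = 1+1 = 2
x=1: not even, total = 2+1 = 3
x=13: not even, total = 3+1 = 4
x=5: not even, total = 4+1 = 5
x=3: not even, total = 5+1 = 6
x=9: not even, total = 6+1 = 7
x=5: not even, total = 7+1 = 8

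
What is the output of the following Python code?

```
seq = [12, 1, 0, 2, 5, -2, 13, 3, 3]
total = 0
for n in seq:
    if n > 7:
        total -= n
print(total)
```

n=12: >7, total = 0-12 = -12
n=1: not >7
n=0: not >7
n=2: not >7
n=5: not >7
n=-2: not >7
n=13: >7, total = (-12)-13 = -25
n=3: not >7
n=3: not >7

-25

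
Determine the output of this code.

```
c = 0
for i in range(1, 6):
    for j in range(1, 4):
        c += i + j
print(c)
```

i=1,j=1: c = 0+2 = 2
i=1,j=2: c = 2+3 = 5
i=1,j=3: c = 5+4 = 9
i=2,j=1: c = 9+3 = 12
i=2,j=2: c = 12+4 = 16
i=2,j=3: c = 16+5 = 21
i=3,j=1: c = 21+4 = 25
i=3,j=2: c = 25+5 = 30
i=3,j=3: c = 30+6 = 36
i=4,j=1: c = 36+5 = 41
i=4,j=2: c = 41+6 = 47
i=4,j=3: c = 47+7 = 54
i=5,j=1: c = 54+6 = 60
i=5,j=2: c = 60+7 = 67
i=5,j=3: c = 67+8 = 75

75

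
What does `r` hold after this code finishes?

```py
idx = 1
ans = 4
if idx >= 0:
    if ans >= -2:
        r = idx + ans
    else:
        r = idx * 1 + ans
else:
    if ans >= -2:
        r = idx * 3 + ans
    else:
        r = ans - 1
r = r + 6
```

idx=1, ans=4
idx >= 0 is True; ans >= -2 is True
→ r = idx + ans = 5
r = 5+6 = 11

11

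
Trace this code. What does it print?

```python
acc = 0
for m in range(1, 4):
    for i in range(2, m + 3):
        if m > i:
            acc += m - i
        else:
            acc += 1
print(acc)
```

m=1,i=2: not 1>2, acc = 0+1 = 1
m=1,i=3: not 1>3, acc = 1+1 = 2
m=2,i=2: not 2>2, acc = 2+1 = 3
m=2,i=3: not 2>3, acc = 3+1 = 4
m=2,i=4: not 2>4, acc = 4+1 = 5
m=3,i=2: 3>2, acc = 5+1 = 6
m=3,i=3: not 3>3, acc = 6+1 = 7
m=3,i=4: not 3>4, acc = 7+1 = 8
m=3,i=5: not 3>5, acc = 8+1 = 9

9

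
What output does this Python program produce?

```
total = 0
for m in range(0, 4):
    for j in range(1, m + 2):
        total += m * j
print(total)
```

m=0,j=1: total = 0+0 = 0
m=1,j=1: total = 0+1 = 1
m=1,j=2: total = 1+2 = 3
m=2,j=1: total = 3+2 = 5
m=2,j=2: total = 5+4 = 9
m=2,j=3: total = 9+6 = 15
m=3,j=1: total = 15+3 = 18
m=3,j=2: total = 18+6 = 24
m=3,j=3: total = 24+9 = 33
m=3,j=4: total = 33+12 = 45

45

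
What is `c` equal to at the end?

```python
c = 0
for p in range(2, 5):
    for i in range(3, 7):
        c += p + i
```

p=2,i=3: c = 0+5 = 5
p=2,i=4: c = 5+6 = 11
p=2,i=5: c = 11+7 = 18
p=2,i=6: c = 18+8 = 26
p=3,i=3: c = 26+6 = 32
p=3,i=4: c = 32+7 = 39
p=3,i=5: c = 39+8 = 47
p=3,i=6: c = 47+9 = 56
p=4,i=3: c = 56+7 = 63
p=4,i=4: c = 63+8 = 71
p=4,i=5: c = 71+9 = 80
p=4,i=6: c = 80+10 = 90

90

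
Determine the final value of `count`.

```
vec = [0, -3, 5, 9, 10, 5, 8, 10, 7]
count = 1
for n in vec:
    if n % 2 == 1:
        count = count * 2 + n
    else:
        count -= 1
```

37

n=0: not odd, count = 1-1 = 0
n=-3: odd, count = 0*2+(-3) = -3
n=5: odd, count = (-3)*2+5 = -1
n=9: odd, count = (-1)*2+9 = 7
n=10: not odd, count = 7-1 = 6
n=5: odd, count = 6*2+5 = 17
n=8: not odd, count = 17-1 = 16
n=10: not odd, count = 16-1 = 15
n=7: odd, count = 15*2+7 = 37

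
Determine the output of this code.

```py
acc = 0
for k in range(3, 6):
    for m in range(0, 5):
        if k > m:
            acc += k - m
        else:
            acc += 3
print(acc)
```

40

k=3,m=0: 3>0, acc = 0+3 = 3
k=3,m=1: 3>1, acc = 3+2 = 5
k=3,m=2: 3>2, acc = 5+1 = 6
k=3,m=3: not 3>3, acc = 6+3 = 9
k=3,m=4: not 3>4, acc = 9+3 = 12
k=4,m=0: 4>0, acc = 12+4 = 16
k=4,m=1: 4>1, acc = 16+3 = 19
k=4,m=2: 4>2, acc = 19+2 = 21
k=4,m=3: 4>3, acc = 21+1 = 22
k=4,m=4: not 4>4, acc = 22+3 = 25
k=5,m=0: 5>0, acc = 25+5 = 30
k=5,m=1: 5>1, acc = 30+4 = 34
k=5,m=2: 5>2, acc = 34+3 = 37
k=5,m=3: 5>3, acc = 37+2 = 39
k=5,m=4: 5>4, acc = 39+1 = 40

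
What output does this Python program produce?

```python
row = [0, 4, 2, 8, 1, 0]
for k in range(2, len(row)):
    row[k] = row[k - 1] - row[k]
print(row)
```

[0, 4, 2, -6, -7, -7]

k=2: row[2] = 4-2 = 2 → [0, 4, 2, 8, 1, 0]
k=3: row[3] = 2-8 = -6 → [0, 4, 2, -6, 1, 0]
k=4: row[4] = (-6)-1 = -7 → [0, 4, 2, -6, -7, 0]
k=5: row[5] = (-7)-0 = -7 → [0, 4, 2, -6, -7, -7]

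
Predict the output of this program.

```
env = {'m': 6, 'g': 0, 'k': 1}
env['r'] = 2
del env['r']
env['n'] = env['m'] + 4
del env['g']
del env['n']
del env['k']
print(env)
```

env['r'] = 2 → {'m': 6, 'g': 0, 'k': 1, 'r': 2}
del 'r' → {'m': 6, 'g': 0, 'k': 1}
env['n'] = env['m']+4 = 10 → {'m': 6, 'g': 0, 'k': 1, 'n': 10}
del 'g' → {'m': 6, 'k': 1, 'n': 10}
del 'n' → {'m': 6, 'k': 1}
del 'k' → {'m': 6}

{'m': 6}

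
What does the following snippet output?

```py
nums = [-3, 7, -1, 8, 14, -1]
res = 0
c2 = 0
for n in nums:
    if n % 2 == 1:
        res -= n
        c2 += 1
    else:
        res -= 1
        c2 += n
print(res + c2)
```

n=-3: odd, res = 0-(-3) = 3; c2=1
n=7: odd, res = 3-7 = -4; c2=2
n=-1: odd, res = (-4)-(-1) = -3; c2=3
n=8: not odd, res = (-3)-1 = -4; c2=11
n=14: not odd, res = (-4)-1 = -5; c2=25
n=-1: odd, res = (-5)-(-1) = -4; c2=26
res+c2 = (-4)+26 = 22

22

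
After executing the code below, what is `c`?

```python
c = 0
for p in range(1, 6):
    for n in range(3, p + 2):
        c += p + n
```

80

p=2,n=3: c = 0+5 = 5
p=3,n=3: c = 5+6 = 11
p=3,n=4: c = 11+7 = 18
p=4,n=3: c = 18+7 = 25
p=4,n=4: c = 25+8 = 33
p=4,n=5: c = 33+9 = 42
p=5,n=3: c = 42+8 = 50
p=5,n=4: c = 50+9 = 59
p=5,n=5: c = 59+10 = 69
p=5,n=6: c = 69+11 = 80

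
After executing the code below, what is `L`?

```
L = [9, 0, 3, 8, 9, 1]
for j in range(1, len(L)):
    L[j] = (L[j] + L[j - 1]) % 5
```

[9, 4, 2, 0, 4, 0]

j=1: L[1] = (0+9)%5 = 4 → [9, 4, 3, 8, 9, 1]
j=2: L[2] = (3+4)%5 = 2 → [9, 4, 2, 8, 9, 1]
j=3: L[3] = (8+2)%5 = 0 → [9, 4, 2, 0, 9, 1]
j=4: L[4] = (9+0)%5 = 4 → [9, 4, 2, 0, 4, 1]
j=5: L[5] = (1+4)%5 = 0 → [9, 4, 2, 0, 4, 0]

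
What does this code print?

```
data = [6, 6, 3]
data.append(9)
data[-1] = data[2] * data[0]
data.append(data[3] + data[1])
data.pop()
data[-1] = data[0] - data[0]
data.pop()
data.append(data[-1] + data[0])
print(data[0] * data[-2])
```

append 9 → [6, 6, 3, 9]
data[-1] = data[2]*data[0] = 3*6 = 18 → [6, 6, 3, 18]
append data[3]+data[1] = 18+6 = 24 → [6, 6, 3, 18, 24]
pop() removes 24 → [6, 6, 3, 18]
data[-1] = data[0]-data[0] = 6-6 = 0 → [6, 6, 3, 0]
pop() removes 0 → [6, 6, 3]
append data[-1]+data[0] = 3+6 = 9 → [6, 6, 3, 9]
data[0]*data[-2] = 6*3 = 18

18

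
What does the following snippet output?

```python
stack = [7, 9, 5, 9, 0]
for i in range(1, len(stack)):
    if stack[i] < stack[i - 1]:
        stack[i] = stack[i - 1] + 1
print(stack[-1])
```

12

i=1: 9>=7, unchanged → [7, 9, 5, 9, 0]
i=2: 5<9, stack[2] = 9+1 = 10 → [7, 9, 10, 9, 0]
i=3: 9<10, stack[3] = 10+1 = 11 → [7, 9, 10, 11, 0]
i=4: 0<11, stack[4] = 11+1 = 12 → [7, 9, 10, 11, 12]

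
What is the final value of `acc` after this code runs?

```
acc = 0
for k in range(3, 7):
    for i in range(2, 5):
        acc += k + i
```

k=3,i=2: acc = 0+5 = 5
k=3,i=3: acc = 5+6 = 11
k=3,i=4: acc = 11+7 = 18
k=4,i=2: acc = 18+6 = 24
k=4,i=3: acc = 24+7 = 31
k=4,i=4: acc = 31+8 = 39
k=5,i=2: acc = 39+7 = 46
k=5,i=3: acc = 46+8 = 54
k=5,i=4: acc = 54+9 = 63
k=6,i=2: acc = 63+8 = 71
k=6,i=3: acc = 71+9 = 80
k=6,i=4: acc = 80+10 = 90

90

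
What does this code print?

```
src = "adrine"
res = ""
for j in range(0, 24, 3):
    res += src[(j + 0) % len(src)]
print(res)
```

j=0: add src[0]='a' → 'a'
j=3: add src[3]='i' → 'ai'
j=6: add src[0]='a' → 'aia'
j=9: add src[3]='i' → 'aiai'
j=12: add src[0]='a' → 'aiaia'
j=15: add src[3]='i' → 'aiaiai'
j=18: add src[0]='a' → 'aiaiaia'
j=21: add src[3]='i' → 'aiaiaiai'

aiaiaiai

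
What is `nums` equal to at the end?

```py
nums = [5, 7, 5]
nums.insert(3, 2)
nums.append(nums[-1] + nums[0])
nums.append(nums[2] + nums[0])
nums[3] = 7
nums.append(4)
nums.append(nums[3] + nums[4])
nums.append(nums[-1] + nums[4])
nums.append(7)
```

insert 2 at 3 → [5, 7, 5, 2]
append nums[-1]+nums[0] = 2+5 = 7 → [5, 7, 5, 2, 7]
append nums[2]+nums[0] = 5+5 = 10 → [5, 7, 5, 2, 7, 10]
nums[3] = 7 → [5, 7, 5, 7, 7, 10]
append 4 → [5, 7, 5, 7, 7, 10, 4]
append nums[3]+nums[4] = 7+7 = 14 → [5, 7, 5, 7, 7, 10, 4, 14]
append nums[-1]+nums[4] = 14+7 = 21 → [5, 7, 5, 7, 7, 10, 4, 14, 21]
append 7 → [5, 7, 5, 7, 7, 10, 4, 14, 21, 7]

[5, 7, 5, 7, 7, 10, 4, 14, 21, 7]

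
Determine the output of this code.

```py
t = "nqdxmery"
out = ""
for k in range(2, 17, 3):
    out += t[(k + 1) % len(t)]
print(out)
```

k=2: add t[3]='x' → 'x'
k=5: add t[6]='r' → 'xr'
k=8: add t[1]='q' → 'xrq'
k=11: add t[4]='m' → 'xrqm'
k=14: add t[7]='y' → 'xrqmy'

xrqmy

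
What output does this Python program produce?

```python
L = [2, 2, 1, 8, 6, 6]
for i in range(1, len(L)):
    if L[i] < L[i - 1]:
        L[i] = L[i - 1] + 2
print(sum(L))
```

i=1: 2>=2, unchanged → [2, 2, 1, 8, 6, 6]
i=2: 1<2, L[2] = 2+2 = 4 → [2, 2, 4, 8, 6, 6]
i=3: 8>=4, unchanged → [2, 2, 4, 8, 6, 6]
i=4: 6<8, L[4] = 8+2 = 10 → [2, 2, 4, 8, 10, 6]
i=5: 6<10, L[5] = 10+2 = 12 → [2, 2, 4, 8, 10, 12]
sum = 38

38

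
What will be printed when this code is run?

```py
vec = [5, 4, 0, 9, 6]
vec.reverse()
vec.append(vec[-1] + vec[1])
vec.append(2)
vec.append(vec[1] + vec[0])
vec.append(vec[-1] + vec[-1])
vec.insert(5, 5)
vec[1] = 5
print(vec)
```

[6, 5, 0, 4, 5, 5, 14, 2, 15, 30]

reverse → [6, 9, 0, 4, 5]
append vec[-1]+vec[1] = 5+9 = 14 → [6, 9, 0, 4, 5, 14]
append 2 → [6, 9, 0, 4, 5, 14, 2]
append vec[1]+vec[0] = 9+6 = 15 → [6, 9, 0, 4, 5, 14, 2, 15]
append vec[-1]+vec[-1] = 15+15 = 30 → [6, 9, 0, 4, 5, 14, 2, 15, 30]
insert 5 at 5 → [6, 9, 0, 4, 5, 5, 14, 2, 15, 30]
vec[1] = 5 → [6, 5, 0, 4, 5, 5, 14, 2, 15, 30]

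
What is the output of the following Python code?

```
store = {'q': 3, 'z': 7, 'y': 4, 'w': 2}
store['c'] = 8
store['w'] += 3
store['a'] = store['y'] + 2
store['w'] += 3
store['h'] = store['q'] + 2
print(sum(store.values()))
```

41

store['c'] = 8 → {'q': 3, 'z': 7, 'y': 4, 'w': 2, 'c': 8}
store['w'] = 2+3 = 5 → {'q': 3, 'z': 7, 'y': 4, 'w': 5, 'c': 8}
store['a'] = store['y']+2 = 6 → {'q': 3, 'z': 7, 'y': 4, 'w': 5, 'c': 8, 'a': 6}
store['w'] = 5+3 = 8 → {'q': 3, 'z': 7, 'y': 4, 'w': 8, 'c': 8, 'a': 6}
store['h'] = store['q']+2 = 5 → {'q': 3, 'z': 7, 'y': 4, 'w': 8, 'c': 8, 'a': 6, 'h': 5}
sum of values = 41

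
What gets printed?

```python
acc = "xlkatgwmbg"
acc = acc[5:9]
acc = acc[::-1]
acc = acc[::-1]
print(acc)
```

slice [5:9] → 'gwmb'
reverse → 'bmwg'
reverse → 'gwmb'

gwmb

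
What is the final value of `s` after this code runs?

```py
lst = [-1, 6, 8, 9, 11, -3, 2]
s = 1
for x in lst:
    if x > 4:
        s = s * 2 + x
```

125

x=-1: not >4
x=6: >4, s = 1*2+6 = 8
x=8: >4, s = 8*2+8 = 24
x=9: >4, s = 24*2+9 = 57
x=11: >4, s = 57*2+11 = 125
x=-3: not >4
x=2: not >4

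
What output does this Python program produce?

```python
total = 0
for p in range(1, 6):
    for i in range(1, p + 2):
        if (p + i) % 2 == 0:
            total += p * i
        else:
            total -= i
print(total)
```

p=1,i=1: even sum, total = 0+1 = 1
p=1,i=2: odd sum, total = 1-2 = -1
p=2,i=1: odd sum, total = (-1)-1 = -2
p=2,i=2: even sum, total = (-2)+4 = 2
p=2,i=3: odd sum, total = 2-3 = -1
p=3,i=1: even sum, total = (-1)+3 = 2
p=3,i=2: odd sum, total = 2-2 = 0
p=3,i=3: even sum, total = 0+9 = 9
p=3,i=4: odd sum, total = 9-4 = 5
p=4,i=1: odd sum, total = 5-1 = 4
p=4,i=2: even sum, total = 4+8 = 12
p=4,i=3: odd sum, total = 12-3 = 9
p=4,i=4: even sum, total = 9+16 = 25
p=4,i=5: odd sum, total = 25-5 = 20
p=5,i=1: even sum, total = 20+5 = 25
p=5,i=2: odd sum, total = 25-2 = 23
p=5,i=3: even sum, total = 23+15 = 38
p=5,i=4: odd sum, total = 38-4 = 34
p=5,i=5: even sum, total = 34+25 = 59
p=5,i=6: odd sum, total = 59-6 = 53

53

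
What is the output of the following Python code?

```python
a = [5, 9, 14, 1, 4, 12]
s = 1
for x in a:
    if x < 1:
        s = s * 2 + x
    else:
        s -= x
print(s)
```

x=5: not <1, s = 1-5 = -4
x=9: not <1, s = (-4)-9 = -13
x=14: not <1, s = (-13)-14 = -27
x=1: not <1, s = (-27)-1 = -28
x=4: not <1, s = (-28)-4 = -32
x=12: not <1, s = (-32)-12 = -44

-44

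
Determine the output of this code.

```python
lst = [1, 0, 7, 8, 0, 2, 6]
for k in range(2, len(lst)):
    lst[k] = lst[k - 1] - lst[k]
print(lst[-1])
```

k=2: lst[2] = 0-7 = -7 → [1, 0, -7, 8, 0, 2, 6]
k=3: lst[3] = (-7)-8 = -15 → [1, 0, -7, -15, 0, 2, 6]
k=4: lst[4] = (-15)-0 = -15 → [1, 0, -7, -15, -15, 2, 6]
k=5: lst[5] = (-15)-2 = -17 → [1, 0, -7, -15, -15, -17, 6]
k=6: lst[6] = (-17)-6 = -23 → [1, 0, -7, -15, -15, -17, -23]

-23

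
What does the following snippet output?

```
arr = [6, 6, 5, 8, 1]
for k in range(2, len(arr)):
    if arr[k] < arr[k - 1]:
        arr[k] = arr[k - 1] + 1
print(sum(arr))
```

k=2: 5<6, arr[2] = 6+1 = 7 → [6, 6, 7, 8, 1]
k=3: 8>=7, unchanged → [6, 6, 7, 8, 1]
k=4: 1<8, arr[4] = 8+1 = 9 → [6, 6, 7, 8, 9]
sum = 36

36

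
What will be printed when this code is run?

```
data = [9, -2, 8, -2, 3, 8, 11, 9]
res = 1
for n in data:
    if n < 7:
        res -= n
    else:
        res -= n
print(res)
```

-43

n=9: not <7, res = 1-9 = -8
n=-2: <7, res = (-8)-(-2) = -6
n=8: not <7, res = (-6)-8 = -14
n=-2: <7, res = (-14)-(-2) = -12
n=3: <7, res = (-12)-3 = -15
n=8: not <7, res = (-15)-8 = -23
n=11: not <7, res = (-23)-11 = -34
n=9: not <7, res = (-34)-9 = -43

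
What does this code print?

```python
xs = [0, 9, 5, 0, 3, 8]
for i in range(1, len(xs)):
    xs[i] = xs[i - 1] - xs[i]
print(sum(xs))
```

i=1: xs[1] = 0-9 = -9 → [0, -9, 5, 0, 3, 8]
i=2: xs[2] = (-9)-5 = -14 → [0, -9, -14, 0, 3, 8]
i=3: xs[3] = (-14)-0 = -14 → [0, -9, -14, -14, 3, 8]
i=4: xs[4] = (-14)-3 = -17 → [0, -9, -14, -14, -17, 8]
i=5: xs[5] = (-17)-8 = -25 → [0, -9, -14, -14, -17, -25]
sum = -79

-79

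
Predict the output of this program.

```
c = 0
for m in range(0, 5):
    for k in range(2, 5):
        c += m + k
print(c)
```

m=0,k=2: c = 0+2 = 2
m=0,k=3: c = 2+3 = 5
m=0,k=4: c = 5+4 = 9
m=1,k=2: c = 9+3 = 12
m=1,k=3: c = 12+4 = 16
m=1,k=4: c = 16+5 = 21
m=2,k=2: c = 21+4 = 25
m=2,k=3: c = 25+5 = 30
m=2,k=4: c = 30+6 = 36
m=3,k=2: c = 36+5 = 41
m=3,k=3: c = 41+6 = 47
m=3,k=4: c = 47+7 = 54
m=4,k=2: c = 54+6 = 60
m=4,k=3: c = 60+7 = 67
m=4,k=4: c = 67+8 = 75

75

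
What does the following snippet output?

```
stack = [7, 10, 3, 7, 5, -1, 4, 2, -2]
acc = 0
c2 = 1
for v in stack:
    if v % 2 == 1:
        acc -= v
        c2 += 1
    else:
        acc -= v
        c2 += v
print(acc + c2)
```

-15

v=7: odd, acc = 0-7 = -7; c2=2
v=10: not odd, acc = (-7)-10 = -17; c2=12
v=3: odd, acc = (-17)-3 = -20; c2=13
v=7: odd, acc = (-20)-7 = -27; c2=14
v=5: odd, acc = (-27)-5 = -32; c2=15
v=-1: odd, acc = (-32)-(-1) = -31; c2=16
v=4: not odd, acc = (-31)-4 = -35; c2=20
v=2: not odd, acc = (-35)-2 = -37; c2=22
v=-2: not odd, acc = (-37)-(-2) = -35; c2=20
acc+c2 = (-35)+20 = -15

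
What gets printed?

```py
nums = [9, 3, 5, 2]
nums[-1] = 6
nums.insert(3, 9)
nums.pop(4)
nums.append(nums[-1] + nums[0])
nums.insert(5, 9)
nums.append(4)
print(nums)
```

[9, 3, 5, 9, 18, 9, 4]

nums[-1] = 6 → [9, 3, 5, 6]
insert 9 at 3 → [9, 3, 5, 9, 6]
pop(4) removes 6 → [9, 3, 5, 9]
append nums[-1]+nums[0] = 9+9 = 18 → [9, 3, 5, 9, 18]
insert 9 at 5 → [9, 3, 5, 9, 18, 9]
append 4 → [9, 3, 5, 9, 18, 9, 4]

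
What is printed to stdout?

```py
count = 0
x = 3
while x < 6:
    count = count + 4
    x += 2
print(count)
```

x=3: count = 0+4 = 4
x=5: count = 4+4 = 8

8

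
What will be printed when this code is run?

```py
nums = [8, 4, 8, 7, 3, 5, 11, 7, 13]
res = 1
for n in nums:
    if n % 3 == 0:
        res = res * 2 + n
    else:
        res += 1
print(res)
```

17

n=8: not %3==0, res = 1+1 = 2
n=4: not %3==0, res = 2+1 = 3
n=8: not %3==0, res = 3+1 = 4
n=7: not %3==0, res = 4+1 = 5
n=3: %3==0, res = 5*2+3 = 13
n=5: not %3==0, res = 13+1 = 14
n=11: not %3==0, res = 14+1 = 15
n=7: not %3==0, res = 15+1 = 16
n=13: not %3==0, res = 16+1 = 17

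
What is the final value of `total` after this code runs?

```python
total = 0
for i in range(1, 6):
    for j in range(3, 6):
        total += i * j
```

i=1,j=3: total = 0+3 = 3
i=1,j=4: total = 3+4 = 7
i=1,j=5: total = 7+5 = 12
i=2,j=3: total = 12+6 = 18
i=2,j=4: total = 18+8 = 26
i=2,j=5: total = 26+10 = 36
i=3,j=3: total = 36+9 = 45
i=3,j=4: total = 45+12 = 57
i=3,j=5: total = 57+15 = 72
i=4,j=3: total = 72+12 = 84
i=4,j=4: total = 84+16 = 100
i=4,j=5: total = 100+20 = 120
i=5,j=3: total = 120+15 = 135
i=5,j=4: total = 135+20 = 155
i=5,j=5: total = 155+25 = 180

180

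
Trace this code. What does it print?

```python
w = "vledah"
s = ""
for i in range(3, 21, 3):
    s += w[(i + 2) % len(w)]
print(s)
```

hehehe

i=3: add w[5]='h' → 'h'
i=6: add w[2]='e' → 'he'
i=9: add w[5]='h' → 'heh'
i=12: add w[2]='e' → 'hehe'
i=15: add w[5]='h' → 'heheh'
i=18: add w[2]='e' → 'hehehe'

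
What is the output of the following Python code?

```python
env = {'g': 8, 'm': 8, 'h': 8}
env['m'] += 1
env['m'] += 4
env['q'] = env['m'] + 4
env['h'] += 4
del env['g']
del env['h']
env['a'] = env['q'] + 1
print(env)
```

env['m'] = 8+1 = 9 → {'g': 8, 'm': 9, 'h': 8}
env['m'] = 9+4 = 13 → {'g': 8, 'm': 13, 'h': 8}
env['q'] = env['m']+4 = 17 → {'g': 8, 'm': 13, 'h': 8, 'q': 17}
env['h'] = 8+4 = 12 → {'g': 8, 'm': 13, 'h': 12, 'q': 17}
del 'g' → {'m': 13, 'h': 12, 'q': 17}
del 'h' → {'m': 13, 'q': 17}
env['a'] = env['q']+1 = 18 → {'m': 13, 'q': 17, 'a': 18}

{'m': 13, 'q': 17, 'a': 18}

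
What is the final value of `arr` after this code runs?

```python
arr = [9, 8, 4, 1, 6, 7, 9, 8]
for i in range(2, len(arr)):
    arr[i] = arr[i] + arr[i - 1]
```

[9, 8, 12, 13, 19, 26, 35, 43]

i=2: arr[2] = 4+8 = 12 → [9, 8, 12, 1, 6, 7, 9, 8]
i=3: arr[3] = 1+12 = 13 → [9, 8, 12, 13, 6, 7, 9, 8]
i=4: arr[4] = 6+13 = 19 → [9, 8, 12, 13, 19, 7, 9, 8]
i=5: arr[5] = 7+19 = 26 → [9, 8, 12, 13, 19, 26, 9, 8]
i=6: arr[6] = 9+26 = 35 → [9, 8, 12, 13, 19, 26, 35, 8]
i=7: arr[7] = 8+35 = 43 → [9, 8, 12, 13, 19, 26, 35, 43]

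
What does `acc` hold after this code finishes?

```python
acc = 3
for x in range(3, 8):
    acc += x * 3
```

78

x=3: acc = 3+3*3 = 12
x=4: acc = 12+4*3 = 24
x=5: acc = 24+5*3 = 39
x=6: acc = 39+6*3 = 57
x=7: acc = 57+7*3 = 78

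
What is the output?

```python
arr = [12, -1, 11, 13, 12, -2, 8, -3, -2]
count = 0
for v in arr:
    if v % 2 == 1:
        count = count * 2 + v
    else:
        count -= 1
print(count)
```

36

v=12: not odd, count = 0-1 = -1
v=-1: odd, count = (-1)*2+(-1) = -3
v=11: odd, count = (-3)*2+11 = 5
v=13: odd, count = 5*2+13 = 23
v=12: not odd, count = 23-1 = 22
v=-2: not odd, count = 22-1 = 21
v=8: not odd, count = 21-1 = 20
v=-3: odd, count = 20*2+(-3) = 37
v=-2: not odd, count = 37-1 = 36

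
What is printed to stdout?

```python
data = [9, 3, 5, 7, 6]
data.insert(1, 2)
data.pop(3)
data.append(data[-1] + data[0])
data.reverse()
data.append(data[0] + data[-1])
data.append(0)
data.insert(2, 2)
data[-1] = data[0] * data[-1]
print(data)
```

[15, 6, 2, 7, 3, 2, 9, 24, 0]

insert 2 at 1 → [9, 2, 3, 5, 7, 6]
pop(3) removes 5 → [9, 2, 3, 7, 6]
append data[-1]+data[0] = 6+9 = 15 → [9, 2, 3, 7, 6, 15]
reverse → [15, 6, 7, 3, 2, 9]
append data[0]+data[-1] = 15+9 = 24 → [15, 6, 7, 3, 2, 9, 24]
append 0 → [15, 6, 7, 3, 2, 9, 24, 0]
insert 2 at 2 → [15, 6, 2, 7, 3, 2, 9, 24, 0]
data[-1] = data[0]*data[-1] = 15*0 = 0 → [15, 6, 2, 7, 3, 2, 9, 24, 0]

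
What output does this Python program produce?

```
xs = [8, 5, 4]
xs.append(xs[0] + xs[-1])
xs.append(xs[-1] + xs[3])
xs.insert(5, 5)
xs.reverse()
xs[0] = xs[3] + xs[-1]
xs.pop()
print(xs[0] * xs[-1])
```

60

append xs[0]+xs[-1] = 8+4 = 12 → [8, 5, 4, 12]
append xs[-1]+xs[3] = 12+12 = 24 → [8, 5, 4, 12, 24]
insert 5 at 5 → [8, 5, 4, 12, 24, 5]
reverse → [5, 24, 12, 4, 5, 8]
xs[0] = xs[3]+xs[-1] = 4+8 = 12 → [12, 24, 12, 4, 5, 8]
pop() removes 8 → [12, 24, 12, 4, 5]
xs[0]*xs[-1] = 12*5 = 60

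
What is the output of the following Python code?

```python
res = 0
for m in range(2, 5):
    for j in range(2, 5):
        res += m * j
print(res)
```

m=2,j=2: res = 0+4 = 4
m=2,j=3: res = 4+6 = 10
m=2,j=4: res = 10+8 = 18
m=3,j=2: res = 18+6 = 24
m=3,j=3: res = 24+9 = 33
m=3,j=4: res = 33+12 = 45
m=4,j=2: res = 45+8 = 53
m=4,j=3: res = 53+12 = 65
m=4,j=4: res = 65+16 = 81

81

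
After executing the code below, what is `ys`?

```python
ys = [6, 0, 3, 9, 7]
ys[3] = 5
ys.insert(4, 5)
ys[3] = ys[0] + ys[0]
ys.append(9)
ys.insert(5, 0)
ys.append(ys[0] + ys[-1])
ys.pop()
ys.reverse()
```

[9, 7, 0, 5, 12, 3, 0, 6]

ys[3] = 5 → [6, 0, 3, 5, 7]
insert 5 at 4 → [6, 0, 3, 5, 5, 7]
ys[3] = ys[0]+ys[0] = 6+6 = 12 → [6, 0, 3, 12, 5, 7]
append 9 → [6, 0, 3, 12, 5, 7, 9]
insert 0 at 5 → [6, 0, 3, 12, 5, 0, 7, 9]
append ys[0]+ys[-1] = 6+9 = 15 → [6, 0, 3, 12, 5, 0, 7, 9, 15]
pop() removes 15 → [6, 0, 3, 12, 5, 0, 7, 9]
reverse → [9, 7, 0, 5, 12, 3, 0, 6]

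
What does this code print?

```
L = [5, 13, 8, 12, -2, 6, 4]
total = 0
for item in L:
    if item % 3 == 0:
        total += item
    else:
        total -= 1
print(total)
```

13

item=5: not %3==0, total = 0-1 = -1
item=13: not %3==0, total = (-1)-1 = -2
item=8: not %3==0, total = (-2)-1 = -3
item=12: %3==0, total = (-3)+12 = 9
item=-2: not %3==0, total = 9-1 = 8
item=6: %3==0, total = 8+6 = 14
item=4: not %3==0, total = 14-1 = 13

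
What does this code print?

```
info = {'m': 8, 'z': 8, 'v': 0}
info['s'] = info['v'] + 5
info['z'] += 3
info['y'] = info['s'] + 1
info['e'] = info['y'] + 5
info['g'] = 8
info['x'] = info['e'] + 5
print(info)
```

{'m': 8, 'z': 11, 'v': 0, 's': 5, 'y': 6, 'e': 11, 'g': 8, 'x': 16}

info['s'] = info['v']+5 = 5 → {'m': 8, 'z': 8, 'v': 0, 's': 5}
info['z'] = 8+3 = 11 → {'m': 8, 'z': 11, 'v': 0, 's': 5}
info['y'] = info['s']+1 = 6 → {'m': 8, 'z': 11, 'v': 0, 's': 5, 'y': 6}
info['e'] = info['y']+5 = 11 → {'m': 8, 'z': 11, 'v': 0, 's': 5, 'y': 6, 'e': 11}
info['g'] = 8 → {'m': 8, 'z': 11, 'v': 0, 's': 5, 'y': 6, 'e': 11, 'g': 8}
info['x'] = info['e']+5 = 16 → {'m': 8, 'z': 11, 'v': 0, 's': 5, 'y': 6, 'e': 11, 'g': 8, 'x': 16}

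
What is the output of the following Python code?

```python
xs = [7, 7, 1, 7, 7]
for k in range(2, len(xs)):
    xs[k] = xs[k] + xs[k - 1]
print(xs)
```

[7, 7, 8, 15, 22]

k=2: xs[2] = 1+7 = 8 → [7, 7, 8, 7, 7]
k=3: xs[3] = 7+8 = 15 → [7, 7, 8, 15, 7]
k=4: xs[4] = 7+15 = 22 → [7, 7, 8, 15, 22]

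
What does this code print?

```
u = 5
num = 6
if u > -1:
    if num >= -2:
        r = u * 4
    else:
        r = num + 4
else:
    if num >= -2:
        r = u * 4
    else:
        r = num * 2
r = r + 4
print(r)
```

u=5, num=6
u > -1 is True; num >= -2 is True
→ r = u * 4 = 20
r = 20+4 = 24

24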